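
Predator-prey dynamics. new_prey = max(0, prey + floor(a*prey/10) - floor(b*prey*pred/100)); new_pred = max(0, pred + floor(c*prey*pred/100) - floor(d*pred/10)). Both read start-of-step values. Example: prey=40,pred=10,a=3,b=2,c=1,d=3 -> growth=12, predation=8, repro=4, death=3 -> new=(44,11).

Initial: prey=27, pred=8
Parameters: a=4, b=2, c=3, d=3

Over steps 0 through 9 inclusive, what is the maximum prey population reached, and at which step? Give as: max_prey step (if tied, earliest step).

Step 1: prey: 27+10-4=33; pred: 8+6-2=12
Step 2: prey: 33+13-7=39; pred: 12+11-3=20
Step 3: prey: 39+15-15=39; pred: 20+23-6=37
Step 4: prey: 39+15-28=26; pred: 37+43-11=69
Step 5: prey: 26+10-35=1; pred: 69+53-20=102
Step 6: prey: 1+0-2=0; pred: 102+3-30=75
Step 7: prey: 0+0-0=0; pred: 75+0-22=53
Step 8: prey: 0+0-0=0; pred: 53+0-15=38
Step 9: prey: 0+0-0=0; pred: 38+0-11=27
Max prey = 39 at step 2

Answer: 39 2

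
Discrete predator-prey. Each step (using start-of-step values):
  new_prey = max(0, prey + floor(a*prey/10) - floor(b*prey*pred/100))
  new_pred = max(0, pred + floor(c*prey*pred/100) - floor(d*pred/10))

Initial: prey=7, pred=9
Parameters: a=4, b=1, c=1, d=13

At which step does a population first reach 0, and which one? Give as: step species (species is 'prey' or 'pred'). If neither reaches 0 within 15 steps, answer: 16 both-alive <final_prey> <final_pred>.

Step 1: prey: 7+2-0=9; pred: 9+0-11=0
First extinction: pred at step 1

Answer: 1 pred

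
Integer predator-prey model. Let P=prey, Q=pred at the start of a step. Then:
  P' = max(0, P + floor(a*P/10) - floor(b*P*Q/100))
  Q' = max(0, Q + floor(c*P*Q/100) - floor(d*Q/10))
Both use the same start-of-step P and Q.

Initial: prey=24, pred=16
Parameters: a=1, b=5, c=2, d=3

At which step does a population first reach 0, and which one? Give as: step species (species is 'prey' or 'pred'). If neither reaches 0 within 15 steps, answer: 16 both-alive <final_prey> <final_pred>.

Step 1: prey: 24+2-19=7; pred: 16+7-4=19
Step 2: prey: 7+0-6=1; pred: 19+2-5=16
Step 3: prey: 1+0-0=1; pred: 16+0-4=12
Step 4: prey: 1+0-0=1; pred: 12+0-3=9
Step 5: prey: 1+0-0=1; pred: 9+0-2=7
Step 6: prey: 1+0-0=1; pred: 7+0-2=5
Step 7: prey: 1+0-0=1; pred: 5+0-1=4
Step 8: prey: 1+0-0=1; pred: 4+0-1=3
Step 9: prey: 1+0-0=1; pred: 3+0-0=3
Steps 10-15: state stable at prey=1, pred=3 (no change)
No extinction within 15 steps

Answer: 16 both-alive 1 3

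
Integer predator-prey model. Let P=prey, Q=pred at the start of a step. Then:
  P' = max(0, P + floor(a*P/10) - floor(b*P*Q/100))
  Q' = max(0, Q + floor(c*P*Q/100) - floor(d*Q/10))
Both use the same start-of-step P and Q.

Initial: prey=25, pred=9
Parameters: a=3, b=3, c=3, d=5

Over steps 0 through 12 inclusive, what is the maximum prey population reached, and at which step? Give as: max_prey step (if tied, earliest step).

Step 1: prey: 25+7-6=26; pred: 9+6-4=11
Step 2: prey: 26+7-8=25; pred: 11+8-5=14
Step 3: prey: 25+7-10=22; pred: 14+10-7=17
Step 4: prey: 22+6-11=17; pred: 17+11-8=20
Step 5: prey: 17+5-10=12; pred: 20+10-10=20
Step 6: prey: 12+3-7=8; pred: 20+7-10=17
Step 7: prey: 8+2-4=6; pred: 17+4-8=13
Step 8: prey: 6+1-2=5; pred: 13+2-6=9
Step 9: prey: 5+1-1=5; pred: 9+1-4=6
Step 10: prey: 5+1-0=6; pred: 6+0-3=3
Step 11: prey: 6+1-0=7; pred: 3+0-1=2
Step 12: prey: 7+2-0=9; pred: 2+0-1=1
Max prey = 26 at step 1

Answer: 26 1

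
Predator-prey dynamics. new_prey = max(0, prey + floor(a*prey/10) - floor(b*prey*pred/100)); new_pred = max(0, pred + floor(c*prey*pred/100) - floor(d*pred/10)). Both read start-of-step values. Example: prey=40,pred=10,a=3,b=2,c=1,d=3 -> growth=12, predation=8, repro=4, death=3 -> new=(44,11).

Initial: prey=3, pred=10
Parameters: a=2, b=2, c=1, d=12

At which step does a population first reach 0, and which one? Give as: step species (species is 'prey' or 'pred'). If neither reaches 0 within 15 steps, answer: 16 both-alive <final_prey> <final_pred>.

Answer: 1 pred

Derivation:
Step 1: prey: 3+0-0=3; pred: 10+0-12=0
First extinction: pred at step 1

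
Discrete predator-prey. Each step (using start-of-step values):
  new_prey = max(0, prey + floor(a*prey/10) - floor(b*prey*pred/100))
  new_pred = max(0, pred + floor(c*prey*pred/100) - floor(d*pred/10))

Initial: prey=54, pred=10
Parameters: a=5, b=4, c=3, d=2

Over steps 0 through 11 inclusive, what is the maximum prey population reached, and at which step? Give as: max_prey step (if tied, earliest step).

Answer: 60 1

Derivation:
Step 1: prey: 54+27-21=60; pred: 10+16-2=24
Step 2: prey: 60+30-57=33; pred: 24+43-4=63
Step 3: prey: 33+16-83=0; pred: 63+62-12=113
Step 4: prey: 0+0-0=0; pred: 113+0-22=91
Step 5: prey: 0+0-0=0; pred: 91+0-18=73
Step 6: prey: 0+0-0=0; pred: 73+0-14=59
Step 7: prey: 0+0-0=0; pred: 59+0-11=48
Step 8: prey: 0+0-0=0; pred: 48+0-9=39
Step 9: prey: 0+0-0=0; pred: 39+0-7=32
Step 10: prey: 0+0-0=0; pred: 32+0-6=26
Step 11: prey: 0+0-0=0; pred: 26+0-5=21
Max prey = 60 at step 1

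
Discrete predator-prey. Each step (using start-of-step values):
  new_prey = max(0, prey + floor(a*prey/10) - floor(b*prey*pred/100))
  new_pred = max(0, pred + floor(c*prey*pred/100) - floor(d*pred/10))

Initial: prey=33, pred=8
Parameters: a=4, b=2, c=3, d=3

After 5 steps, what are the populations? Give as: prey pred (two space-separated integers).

Step 1: prey: 33+13-5=41; pred: 8+7-2=13
Step 2: prey: 41+16-10=47; pred: 13+15-3=25
Step 3: prey: 47+18-23=42; pred: 25+35-7=53
Step 4: prey: 42+16-44=14; pred: 53+66-15=104
Step 5: prey: 14+5-29=0; pred: 104+43-31=116

Answer: 0 116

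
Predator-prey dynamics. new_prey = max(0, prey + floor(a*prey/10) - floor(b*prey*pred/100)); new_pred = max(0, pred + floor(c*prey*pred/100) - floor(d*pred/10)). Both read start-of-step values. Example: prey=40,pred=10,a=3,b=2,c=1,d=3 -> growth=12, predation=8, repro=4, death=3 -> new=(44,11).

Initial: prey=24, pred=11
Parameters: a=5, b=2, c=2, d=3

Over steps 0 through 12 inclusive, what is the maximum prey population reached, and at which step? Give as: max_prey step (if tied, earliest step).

Answer: 44 3

Derivation:
Step 1: prey: 24+12-5=31; pred: 11+5-3=13
Step 2: prey: 31+15-8=38; pred: 13+8-3=18
Step 3: prey: 38+19-13=44; pred: 18+13-5=26
Step 4: prey: 44+22-22=44; pred: 26+22-7=41
Step 5: prey: 44+22-36=30; pred: 41+36-12=65
Step 6: prey: 30+15-39=6; pred: 65+39-19=85
Step 7: prey: 6+3-10=0; pred: 85+10-25=70
Step 8: prey: 0+0-0=0; pred: 70+0-21=49
Step 9: prey: 0+0-0=0; pred: 49+0-14=35
Step 10: prey: 0+0-0=0; pred: 35+0-10=25
Step 11: prey: 0+0-0=0; pred: 25+0-7=18
Step 12: prey: 0+0-0=0; pred: 18+0-5=13
Max prey = 44 at step 3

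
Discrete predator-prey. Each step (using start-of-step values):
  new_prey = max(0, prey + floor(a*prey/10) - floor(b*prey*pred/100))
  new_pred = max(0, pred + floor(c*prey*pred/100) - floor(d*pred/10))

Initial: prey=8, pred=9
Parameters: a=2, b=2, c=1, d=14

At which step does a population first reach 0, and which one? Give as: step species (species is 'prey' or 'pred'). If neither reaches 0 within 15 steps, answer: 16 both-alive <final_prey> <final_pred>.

Answer: 1 pred

Derivation:
Step 1: prey: 8+1-1=8; pred: 9+0-12=0
First extinction: pred at step 1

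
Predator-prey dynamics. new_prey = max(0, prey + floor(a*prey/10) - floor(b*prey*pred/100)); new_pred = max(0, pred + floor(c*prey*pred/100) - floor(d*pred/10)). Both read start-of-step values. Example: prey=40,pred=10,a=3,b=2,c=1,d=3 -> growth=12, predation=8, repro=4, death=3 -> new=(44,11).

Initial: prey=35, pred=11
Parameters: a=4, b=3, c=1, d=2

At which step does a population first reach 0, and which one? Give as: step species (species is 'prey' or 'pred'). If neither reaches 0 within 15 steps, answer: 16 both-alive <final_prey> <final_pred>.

Answer: 16 both-alive 8 7

Derivation:
Step 1: prey: 35+14-11=38; pred: 11+3-2=12
Step 2: prey: 38+15-13=40; pred: 12+4-2=14
Step 3: prey: 40+16-16=40; pred: 14+5-2=17
Step 4: prey: 40+16-20=36; pred: 17+6-3=20
Step 5: prey: 36+14-21=29; pred: 20+7-4=23
Step 6: prey: 29+11-20=20; pred: 23+6-4=25
Step 7: prey: 20+8-15=13; pred: 25+5-5=25
Step 8: prey: 13+5-9=9; pred: 25+3-5=23
Step 9: prey: 9+3-6=6; pred: 23+2-4=21
Step 10: prey: 6+2-3=5; pred: 21+1-4=18
Step 11: prey: 5+2-2=5; pred: 18+0-3=15
Step 12: prey: 5+2-2=5; pred: 15+0-3=12
Step 13: prey: 5+2-1=6; pred: 12+0-2=10
Step 14: prey: 6+2-1=7; pred: 10+0-2=8
Step 15: prey: 7+2-1=8; pred: 8+0-1=7
No extinction within 15 steps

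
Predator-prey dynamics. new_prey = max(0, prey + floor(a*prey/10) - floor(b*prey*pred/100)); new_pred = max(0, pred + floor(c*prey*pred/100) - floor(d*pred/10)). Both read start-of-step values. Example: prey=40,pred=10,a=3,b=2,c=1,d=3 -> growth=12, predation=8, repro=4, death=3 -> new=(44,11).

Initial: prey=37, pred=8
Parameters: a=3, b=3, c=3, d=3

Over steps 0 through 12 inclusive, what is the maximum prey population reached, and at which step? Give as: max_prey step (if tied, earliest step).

Step 1: prey: 37+11-8=40; pred: 8+8-2=14
Step 2: prey: 40+12-16=36; pred: 14+16-4=26
Step 3: prey: 36+10-28=18; pred: 26+28-7=47
Step 4: prey: 18+5-25=0; pred: 47+25-14=58
Step 5: prey: 0+0-0=0; pred: 58+0-17=41
Step 6: prey: 0+0-0=0; pred: 41+0-12=29
Step 7: prey: 0+0-0=0; pred: 29+0-8=21
Step 8: prey: 0+0-0=0; pred: 21+0-6=15
Step 9: prey: 0+0-0=0; pred: 15+0-4=11
Step 10: prey: 0+0-0=0; pred: 11+0-3=8
Step 11: prey: 0+0-0=0; pred: 8+0-2=6
Step 12: prey: 0+0-0=0; pred: 6+0-1=5
Max prey = 40 at step 1

Answer: 40 1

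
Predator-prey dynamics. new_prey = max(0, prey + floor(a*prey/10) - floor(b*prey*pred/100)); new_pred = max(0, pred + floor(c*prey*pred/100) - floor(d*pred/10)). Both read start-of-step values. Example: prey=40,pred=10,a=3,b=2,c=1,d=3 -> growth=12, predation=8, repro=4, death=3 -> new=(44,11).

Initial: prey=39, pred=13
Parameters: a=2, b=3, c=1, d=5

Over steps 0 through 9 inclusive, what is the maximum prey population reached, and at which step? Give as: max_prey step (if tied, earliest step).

Answer: 42 9

Derivation:
Step 1: prey: 39+7-15=31; pred: 13+5-6=12
Step 2: prey: 31+6-11=26; pred: 12+3-6=9
Step 3: prey: 26+5-7=24; pred: 9+2-4=7
Step 4: prey: 24+4-5=23; pred: 7+1-3=5
Step 5: prey: 23+4-3=24; pred: 5+1-2=4
Step 6: prey: 24+4-2=26; pred: 4+0-2=2
Step 7: prey: 26+5-1=30; pred: 2+0-1=1
Step 8: prey: 30+6-0=36; pred: 1+0-0=1
Step 9: prey: 36+7-1=42; pred: 1+0-0=1
Max prey = 42 at step 9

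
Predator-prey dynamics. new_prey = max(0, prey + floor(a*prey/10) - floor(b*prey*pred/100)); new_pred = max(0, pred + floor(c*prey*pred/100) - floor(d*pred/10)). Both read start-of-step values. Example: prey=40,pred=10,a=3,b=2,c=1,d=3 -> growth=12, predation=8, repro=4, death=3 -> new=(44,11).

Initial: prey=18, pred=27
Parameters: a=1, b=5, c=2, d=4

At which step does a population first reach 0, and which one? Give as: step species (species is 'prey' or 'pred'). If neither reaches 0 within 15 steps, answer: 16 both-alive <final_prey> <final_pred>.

Answer: 1 prey

Derivation:
Step 1: prey: 18+1-24=0; pred: 27+9-10=26
First extinction: prey at step 1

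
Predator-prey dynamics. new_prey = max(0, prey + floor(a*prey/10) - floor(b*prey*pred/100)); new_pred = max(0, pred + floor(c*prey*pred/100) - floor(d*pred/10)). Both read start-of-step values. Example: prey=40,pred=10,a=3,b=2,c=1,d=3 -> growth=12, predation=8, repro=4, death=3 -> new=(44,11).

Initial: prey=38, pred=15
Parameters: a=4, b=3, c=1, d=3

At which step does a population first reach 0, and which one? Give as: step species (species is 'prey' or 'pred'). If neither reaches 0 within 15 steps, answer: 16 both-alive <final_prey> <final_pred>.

Answer: 16 both-alive 43 10

Derivation:
Step 1: prey: 38+15-17=36; pred: 15+5-4=16
Step 2: prey: 36+14-17=33; pred: 16+5-4=17
Step 3: prey: 33+13-16=30; pred: 17+5-5=17
Step 4: prey: 30+12-15=27; pred: 17+5-5=17
Step 5: prey: 27+10-13=24; pred: 17+4-5=16
Step 6: prey: 24+9-11=22; pred: 16+3-4=15
Step 7: prey: 22+8-9=21; pred: 15+3-4=14
Step 8: prey: 21+8-8=21; pred: 14+2-4=12
Step 9: prey: 21+8-7=22; pred: 12+2-3=11
Step 10: prey: 22+8-7=23; pred: 11+2-3=10
Step 11: prey: 23+9-6=26; pred: 10+2-3=9
Step 12: prey: 26+10-7=29; pred: 9+2-2=9
Step 13: prey: 29+11-7=33; pred: 9+2-2=9
Step 14: prey: 33+13-8=38; pred: 9+2-2=9
Step 15: prey: 38+15-10=43; pred: 9+3-2=10
No extinction within 15 steps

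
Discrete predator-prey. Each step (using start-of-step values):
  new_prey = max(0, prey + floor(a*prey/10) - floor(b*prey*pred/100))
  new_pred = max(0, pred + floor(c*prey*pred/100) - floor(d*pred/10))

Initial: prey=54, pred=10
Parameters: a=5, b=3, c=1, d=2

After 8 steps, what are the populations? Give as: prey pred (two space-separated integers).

Answer: 0 31

Derivation:
Step 1: prey: 54+27-16=65; pred: 10+5-2=13
Step 2: prey: 65+32-25=72; pred: 13+8-2=19
Step 3: prey: 72+36-41=67; pred: 19+13-3=29
Step 4: prey: 67+33-58=42; pred: 29+19-5=43
Step 5: prey: 42+21-54=9; pred: 43+18-8=53
Step 6: prey: 9+4-14=0; pred: 53+4-10=47
Step 7: prey: 0+0-0=0; pred: 47+0-9=38
Step 8: prey: 0+0-0=0; pred: 38+0-7=31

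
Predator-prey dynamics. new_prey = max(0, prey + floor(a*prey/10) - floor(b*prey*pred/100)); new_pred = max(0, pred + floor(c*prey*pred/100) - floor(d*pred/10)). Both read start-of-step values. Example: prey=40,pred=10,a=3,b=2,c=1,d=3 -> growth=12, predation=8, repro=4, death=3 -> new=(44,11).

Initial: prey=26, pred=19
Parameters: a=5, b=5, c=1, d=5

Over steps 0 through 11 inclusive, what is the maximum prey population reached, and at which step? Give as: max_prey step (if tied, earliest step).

Answer: 199 11

Derivation:
Step 1: prey: 26+13-24=15; pred: 19+4-9=14
Step 2: prey: 15+7-10=12; pred: 14+2-7=9
Step 3: prey: 12+6-5=13; pred: 9+1-4=6
Step 4: prey: 13+6-3=16; pred: 6+0-3=3
Step 5: prey: 16+8-2=22; pred: 3+0-1=2
Step 6: prey: 22+11-2=31; pred: 2+0-1=1
Step 7: prey: 31+15-1=45; pred: 1+0-0=1
Step 8: prey: 45+22-2=65; pred: 1+0-0=1
Step 9: prey: 65+32-3=94; pred: 1+0-0=1
Step 10: prey: 94+47-4=137; pred: 1+0-0=1
Step 11: prey: 137+68-6=199; pred: 1+1-0=2
Max prey = 199 at step 11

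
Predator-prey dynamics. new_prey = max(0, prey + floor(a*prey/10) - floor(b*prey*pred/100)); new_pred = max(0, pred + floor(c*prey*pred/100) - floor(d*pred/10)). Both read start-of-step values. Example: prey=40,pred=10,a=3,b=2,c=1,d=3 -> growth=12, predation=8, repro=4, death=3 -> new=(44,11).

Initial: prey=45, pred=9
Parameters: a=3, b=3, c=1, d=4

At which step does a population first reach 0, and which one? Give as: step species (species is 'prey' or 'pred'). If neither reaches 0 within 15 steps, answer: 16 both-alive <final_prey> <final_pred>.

Answer: 16 both-alive 46 10

Derivation:
Step 1: prey: 45+13-12=46; pred: 9+4-3=10
Step 2: prey: 46+13-13=46; pred: 10+4-4=10
Steps 3-15: state stable at prey=46, pred=10 (no change)
No extinction within 15 steps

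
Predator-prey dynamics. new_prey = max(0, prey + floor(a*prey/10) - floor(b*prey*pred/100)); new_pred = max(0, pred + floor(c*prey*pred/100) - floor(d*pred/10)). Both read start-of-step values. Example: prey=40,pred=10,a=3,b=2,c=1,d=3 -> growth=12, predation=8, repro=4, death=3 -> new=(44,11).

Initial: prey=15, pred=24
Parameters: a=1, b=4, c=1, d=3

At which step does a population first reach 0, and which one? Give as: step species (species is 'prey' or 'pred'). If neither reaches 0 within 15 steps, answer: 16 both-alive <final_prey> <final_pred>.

Step 1: prey: 15+1-14=2; pred: 24+3-7=20
Step 2: prey: 2+0-1=1; pred: 20+0-6=14
Step 3: prey: 1+0-0=1; pred: 14+0-4=10
Step 4: prey: 1+0-0=1; pred: 10+0-3=7
Step 5: prey: 1+0-0=1; pred: 7+0-2=5
Step 6: prey: 1+0-0=1; pred: 5+0-1=4
Step 7: prey: 1+0-0=1; pred: 4+0-1=3
Step 8: prey: 1+0-0=1; pred: 3+0-0=3
Steps 9-15: state stable at prey=1, pred=3 (no change)
No extinction within 15 steps

Answer: 16 both-alive 1 3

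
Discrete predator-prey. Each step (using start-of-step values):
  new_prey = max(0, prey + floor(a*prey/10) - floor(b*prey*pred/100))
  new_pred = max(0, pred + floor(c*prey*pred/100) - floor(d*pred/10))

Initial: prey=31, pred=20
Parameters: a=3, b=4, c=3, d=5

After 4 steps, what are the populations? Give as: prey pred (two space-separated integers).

Step 1: prey: 31+9-24=16; pred: 20+18-10=28
Step 2: prey: 16+4-17=3; pred: 28+13-14=27
Step 3: prey: 3+0-3=0; pred: 27+2-13=16
Step 4: prey: 0+0-0=0; pred: 16+0-8=8

Answer: 0 8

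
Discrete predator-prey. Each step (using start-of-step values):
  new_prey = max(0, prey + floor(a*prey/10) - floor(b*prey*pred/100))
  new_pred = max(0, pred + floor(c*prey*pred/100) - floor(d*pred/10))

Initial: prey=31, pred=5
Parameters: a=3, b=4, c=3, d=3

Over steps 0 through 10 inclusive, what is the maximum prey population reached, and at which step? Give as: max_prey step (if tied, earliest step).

Answer: 34 1

Derivation:
Step 1: prey: 31+9-6=34; pred: 5+4-1=8
Step 2: prey: 34+10-10=34; pred: 8+8-2=14
Step 3: prey: 34+10-19=25; pred: 14+14-4=24
Step 4: prey: 25+7-24=8; pred: 24+18-7=35
Step 5: prey: 8+2-11=0; pred: 35+8-10=33
Step 6: prey: 0+0-0=0; pred: 33+0-9=24
Step 7: prey: 0+0-0=0; pred: 24+0-7=17
Step 8: prey: 0+0-0=0; pred: 17+0-5=12
Step 9: prey: 0+0-0=0; pred: 12+0-3=9
Step 10: prey: 0+0-0=0; pred: 9+0-2=7
Max prey = 34 at step 1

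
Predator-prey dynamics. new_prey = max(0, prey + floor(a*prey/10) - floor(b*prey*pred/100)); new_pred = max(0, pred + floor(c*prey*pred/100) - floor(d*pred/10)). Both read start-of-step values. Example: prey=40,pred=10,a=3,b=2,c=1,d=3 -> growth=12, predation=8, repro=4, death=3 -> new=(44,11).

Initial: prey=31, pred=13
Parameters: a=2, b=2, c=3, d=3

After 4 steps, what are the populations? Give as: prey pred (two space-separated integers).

Step 1: prey: 31+6-8=29; pred: 13+12-3=22
Step 2: prey: 29+5-12=22; pred: 22+19-6=35
Step 3: prey: 22+4-15=11; pred: 35+23-10=48
Step 4: prey: 11+2-10=3; pred: 48+15-14=49

Answer: 3 49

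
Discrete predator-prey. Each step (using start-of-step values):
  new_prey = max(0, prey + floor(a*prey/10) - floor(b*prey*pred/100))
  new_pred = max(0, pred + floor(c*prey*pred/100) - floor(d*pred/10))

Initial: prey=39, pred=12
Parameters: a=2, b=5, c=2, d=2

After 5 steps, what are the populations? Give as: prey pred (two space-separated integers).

Step 1: prey: 39+7-23=23; pred: 12+9-2=19
Step 2: prey: 23+4-21=6; pred: 19+8-3=24
Step 3: prey: 6+1-7=0; pred: 24+2-4=22
Step 4: prey: 0+0-0=0; pred: 22+0-4=18
Step 5: prey: 0+0-0=0; pred: 18+0-3=15

Answer: 0 15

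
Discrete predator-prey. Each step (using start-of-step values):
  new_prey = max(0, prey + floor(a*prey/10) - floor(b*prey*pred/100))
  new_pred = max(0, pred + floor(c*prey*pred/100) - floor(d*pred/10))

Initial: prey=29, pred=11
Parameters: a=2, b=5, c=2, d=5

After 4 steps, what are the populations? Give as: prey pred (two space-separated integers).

Step 1: prey: 29+5-15=19; pred: 11+6-5=12
Step 2: prey: 19+3-11=11; pred: 12+4-6=10
Step 3: prey: 11+2-5=8; pred: 10+2-5=7
Step 4: prey: 8+1-2=7; pred: 7+1-3=5

Answer: 7 5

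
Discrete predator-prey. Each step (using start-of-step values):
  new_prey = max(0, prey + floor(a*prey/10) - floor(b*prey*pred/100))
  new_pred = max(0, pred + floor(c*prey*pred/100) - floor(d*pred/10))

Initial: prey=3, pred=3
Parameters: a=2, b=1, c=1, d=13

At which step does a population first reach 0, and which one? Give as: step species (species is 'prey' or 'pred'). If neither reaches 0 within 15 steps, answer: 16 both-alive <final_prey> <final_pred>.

Answer: 1 pred

Derivation:
Step 1: prey: 3+0-0=3; pred: 3+0-3=0
First extinction: pred at step 1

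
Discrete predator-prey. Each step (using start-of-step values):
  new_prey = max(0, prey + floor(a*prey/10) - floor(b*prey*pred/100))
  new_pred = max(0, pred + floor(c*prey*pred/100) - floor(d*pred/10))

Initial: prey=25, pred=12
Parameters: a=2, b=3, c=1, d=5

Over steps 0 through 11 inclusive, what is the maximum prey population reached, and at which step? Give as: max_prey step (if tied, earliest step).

Step 1: prey: 25+5-9=21; pred: 12+3-6=9
Step 2: prey: 21+4-5=20; pred: 9+1-4=6
Step 3: prey: 20+4-3=21; pred: 6+1-3=4
Step 4: prey: 21+4-2=23; pred: 4+0-2=2
Step 5: prey: 23+4-1=26; pred: 2+0-1=1
Step 6: prey: 26+5-0=31; pred: 1+0-0=1
Step 7: prey: 31+6-0=37; pred: 1+0-0=1
Step 8: prey: 37+7-1=43; pred: 1+0-0=1
Step 9: prey: 43+8-1=50; pred: 1+0-0=1
Step 10: prey: 50+10-1=59; pred: 1+0-0=1
Step 11: prey: 59+11-1=69; pred: 1+0-0=1
Max prey = 69 at step 11

Answer: 69 11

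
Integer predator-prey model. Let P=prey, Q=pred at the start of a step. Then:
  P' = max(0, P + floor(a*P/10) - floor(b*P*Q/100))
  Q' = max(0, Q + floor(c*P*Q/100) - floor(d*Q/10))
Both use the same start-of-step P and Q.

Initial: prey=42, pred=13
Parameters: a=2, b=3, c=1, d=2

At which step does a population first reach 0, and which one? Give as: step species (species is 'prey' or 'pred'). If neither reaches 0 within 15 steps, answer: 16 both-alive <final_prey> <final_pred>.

Step 1: prey: 42+8-16=34; pred: 13+5-2=16
Step 2: prey: 34+6-16=24; pred: 16+5-3=18
Step 3: prey: 24+4-12=16; pred: 18+4-3=19
Step 4: prey: 16+3-9=10; pred: 19+3-3=19
Step 5: prey: 10+2-5=7; pred: 19+1-3=17
Step 6: prey: 7+1-3=5; pred: 17+1-3=15
Step 7: prey: 5+1-2=4; pred: 15+0-3=12
Step 8: prey: 4+0-1=3; pred: 12+0-2=10
Step 9: prey: 3+0-0=3; pred: 10+0-2=8
Step 10: prey: 3+0-0=3; pred: 8+0-1=7
Step 11: prey: 3+0-0=3; pred: 7+0-1=6
Step 12: prey: 3+0-0=3; pred: 6+0-1=5
Step 13: prey: 3+0-0=3; pred: 5+0-1=4
Step 14: prey: 3+0-0=3; pred: 4+0-0=4
Steps 15-15: state stable at prey=3, pred=4 (no change)
No extinction within 15 steps

Answer: 16 both-alive 3 4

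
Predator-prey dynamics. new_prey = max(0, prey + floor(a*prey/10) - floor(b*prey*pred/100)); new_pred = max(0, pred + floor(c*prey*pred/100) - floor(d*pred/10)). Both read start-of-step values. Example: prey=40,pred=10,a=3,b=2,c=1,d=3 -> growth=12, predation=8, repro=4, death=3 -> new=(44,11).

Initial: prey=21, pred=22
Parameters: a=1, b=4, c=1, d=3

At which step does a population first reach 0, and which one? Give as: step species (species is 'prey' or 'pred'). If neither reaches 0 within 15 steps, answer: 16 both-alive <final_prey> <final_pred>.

Step 1: prey: 21+2-18=5; pred: 22+4-6=20
Step 2: prey: 5+0-4=1; pred: 20+1-6=15
Step 3: prey: 1+0-0=1; pred: 15+0-4=11
Step 4: prey: 1+0-0=1; pred: 11+0-3=8
Step 5: prey: 1+0-0=1; pred: 8+0-2=6
Step 6: prey: 1+0-0=1; pred: 6+0-1=5
Step 7: prey: 1+0-0=1; pred: 5+0-1=4
Step 8: prey: 1+0-0=1; pred: 4+0-1=3
Step 9: prey: 1+0-0=1; pred: 3+0-0=3
Steps 10-15: state stable at prey=1, pred=3 (no change)
No extinction within 15 steps

Answer: 16 both-alive 1 3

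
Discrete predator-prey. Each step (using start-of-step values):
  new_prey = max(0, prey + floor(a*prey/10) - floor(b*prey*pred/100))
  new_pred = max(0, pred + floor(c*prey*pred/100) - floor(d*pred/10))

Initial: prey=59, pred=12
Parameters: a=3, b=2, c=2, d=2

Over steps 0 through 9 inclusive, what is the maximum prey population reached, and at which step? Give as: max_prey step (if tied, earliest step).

Step 1: prey: 59+17-14=62; pred: 12+14-2=24
Step 2: prey: 62+18-29=51; pred: 24+29-4=49
Step 3: prey: 51+15-49=17; pred: 49+49-9=89
Step 4: prey: 17+5-30=0; pred: 89+30-17=102
Step 5: prey: 0+0-0=0; pred: 102+0-20=82
Step 6: prey: 0+0-0=0; pred: 82+0-16=66
Step 7: prey: 0+0-0=0; pred: 66+0-13=53
Step 8: prey: 0+0-0=0; pred: 53+0-10=43
Step 9: prey: 0+0-0=0; pred: 43+0-8=35
Max prey = 62 at step 1

Answer: 62 1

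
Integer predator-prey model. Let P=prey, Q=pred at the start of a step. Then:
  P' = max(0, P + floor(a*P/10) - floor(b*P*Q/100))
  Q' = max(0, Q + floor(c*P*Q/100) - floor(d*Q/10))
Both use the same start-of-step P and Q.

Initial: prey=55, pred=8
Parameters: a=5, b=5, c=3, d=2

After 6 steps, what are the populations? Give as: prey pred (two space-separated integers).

Step 1: prey: 55+27-22=60; pred: 8+13-1=20
Step 2: prey: 60+30-60=30; pred: 20+36-4=52
Step 3: prey: 30+15-78=0; pred: 52+46-10=88
Step 4: prey: 0+0-0=0; pred: 88+0-17=71
Step 5: prey: 0+0-0=0; pred: 71+0-14=57
Step 6: prey: 0+0-0=0; pred: 57+0-11=46

Answer: 0 46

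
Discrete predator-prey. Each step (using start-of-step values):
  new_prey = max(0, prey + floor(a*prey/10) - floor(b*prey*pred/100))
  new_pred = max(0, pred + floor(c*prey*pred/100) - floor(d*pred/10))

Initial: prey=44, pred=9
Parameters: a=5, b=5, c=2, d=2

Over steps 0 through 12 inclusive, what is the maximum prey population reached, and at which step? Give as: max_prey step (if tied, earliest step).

Step 1: prey: 44+22-19=47; pred: 9+7-1=15
Step 2: prey: 47+23-35=35; pred: 15+14-3=26
Step 3: prey: 35+17-45=7; pred: 26+18-5=39
Step 4: prey: 7+3-13=0; pred: 39+5-7=37
Step 5: prey: 0+0-0=0; pred: 37+0-7=30
Step 6: prey: 0+0-0=0; pred: 30+0-6=24
Step 7: prey: 0+0-0=0; pred: 24+0-4=20
Step 8: prey: 0+0-0=0; pred: 20+0-4=16
Step 9: prey: 0+0-0=0; pred: 16+0-3=13
Step 10: prey: 0+0-0=0; pred: 13+0-2=11
Step 11: prey: 0+0-0=0; pred: 11+0-2=9
Step 12: prey: 0+0-0=0; pred: 9+0-1=8
Max prey = 47 at step 1

Answer: 47 1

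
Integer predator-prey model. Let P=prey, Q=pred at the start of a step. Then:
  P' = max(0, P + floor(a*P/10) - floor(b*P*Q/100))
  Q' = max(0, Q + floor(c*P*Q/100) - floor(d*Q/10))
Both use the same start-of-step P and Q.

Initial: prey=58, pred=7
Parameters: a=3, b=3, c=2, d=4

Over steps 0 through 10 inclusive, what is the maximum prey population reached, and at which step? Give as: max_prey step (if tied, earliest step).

Answer: 63 1

Derivation:
Step 1: prey: 58+17-12=63; pred: 7+8-2=13
Step 2: prey: 63+18-24=57; pred: 13+16-5=24
Step 3: prey: 57+17-41=33; pred: 24+27-9=42
Step 4: prey: 33+9-41=1; pred: 42+27-16=53
Step 5: prey: 1+0-1=0; pred: 53+1-21=33
Step 6: prey: 0+0-0=0; pred: 33+0-13=20
Step 7: prey: 0+0-0=0; pred: 20+0-8=12
Step 8: prey: 0+0-0=0; pred: 12+0-4=8
Step 9: prey: 0+0-0=0; pred: 8+0-3=5
Step 10: prey: 0+0-0=0; pred: 5+0-2=3
Max prey = 63 at step 1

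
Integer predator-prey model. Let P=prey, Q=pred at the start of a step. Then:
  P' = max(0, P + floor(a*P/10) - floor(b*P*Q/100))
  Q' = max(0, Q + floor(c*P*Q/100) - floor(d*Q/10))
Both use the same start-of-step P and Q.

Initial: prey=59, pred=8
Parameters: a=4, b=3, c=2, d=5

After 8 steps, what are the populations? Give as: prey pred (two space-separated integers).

Answer: 0 5

Derivation:
Step 1: prey: 59+23-14=68; pred: 8+9-4=13
Step 2: prey: 68+27-26=69; pred: 13+17-6=24
Step 3: prey: 69+27-49=47; pred: 24+33-12=45
Step 4: prey: 47+18-63=2; pred: 45+42-22=65
Step 5: prey: 2+0-3=0; pred: 65+2-32=35
Step 6: prey: 0+0-0=0; pred: 35+0-17=18
Step 7: prey: 0+0-0=0; pred: 18+0-9=9
Step 8: prey: 0+0-0=0; pred: 9+0-4=5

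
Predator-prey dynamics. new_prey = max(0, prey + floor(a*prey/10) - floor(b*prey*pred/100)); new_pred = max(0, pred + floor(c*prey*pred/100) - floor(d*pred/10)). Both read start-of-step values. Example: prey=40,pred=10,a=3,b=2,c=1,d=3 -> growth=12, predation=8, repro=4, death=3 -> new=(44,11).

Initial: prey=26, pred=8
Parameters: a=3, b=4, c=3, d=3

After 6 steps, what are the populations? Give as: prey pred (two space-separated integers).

Answer: 1 15

Derivation:
Step 1: prey: 26+7-8=25; pred: 8+6-2=12
Step 2: prey: 25+7-12=20; pred: 12+9-3=18
Step 3: prey: 20+6-14=12; pred: 18+10-5=23
Step 4: prey: 12+3-11=4; pred: 23+8-6=25
Step 5: prey: 4+1-4=1; pred: 25+3-7=21
Step 6: prey: 1+0-0=1; pred: 21+0-6=15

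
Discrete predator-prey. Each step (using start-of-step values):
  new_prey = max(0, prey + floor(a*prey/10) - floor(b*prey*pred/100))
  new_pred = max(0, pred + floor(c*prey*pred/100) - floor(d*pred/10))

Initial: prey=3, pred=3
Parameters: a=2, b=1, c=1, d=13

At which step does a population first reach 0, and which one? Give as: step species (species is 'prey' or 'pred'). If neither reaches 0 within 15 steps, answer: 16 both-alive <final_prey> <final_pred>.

Answer: 1 pred

Derivation:
Step 1: prey: 3+0-0=3; pred: 3+0-3=0
First extinction: pred at step 1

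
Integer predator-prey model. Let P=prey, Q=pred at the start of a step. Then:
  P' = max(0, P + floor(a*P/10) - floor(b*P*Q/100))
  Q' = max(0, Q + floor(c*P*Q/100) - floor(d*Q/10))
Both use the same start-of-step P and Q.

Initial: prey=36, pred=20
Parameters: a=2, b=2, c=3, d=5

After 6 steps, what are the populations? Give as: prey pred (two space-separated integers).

Answer: 1 8

Derivation:
Step 1: prey: 36+7-14=29; pred: 20+21-10=31
Step 2: prey: 29+5-17=17; pred: 31+26-15=42
Step 3: prey: 17+3-14=6; pred: 42+21-21=42
Step 4: prey: 6+1-5=2; pred: 42+7-21=28
Step 5: prey: 2+0-1=1; pred: 28+1-14=15
Step 6: prey: 1+0-0=1; pred: 15+0-7=8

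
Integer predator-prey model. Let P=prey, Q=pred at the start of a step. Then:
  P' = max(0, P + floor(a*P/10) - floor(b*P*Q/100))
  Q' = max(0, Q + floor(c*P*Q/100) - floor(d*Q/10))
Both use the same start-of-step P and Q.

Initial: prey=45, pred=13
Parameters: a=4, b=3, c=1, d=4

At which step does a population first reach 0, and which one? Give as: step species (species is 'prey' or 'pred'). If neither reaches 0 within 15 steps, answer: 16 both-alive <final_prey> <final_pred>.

Answer: 16 both-alive 42 12

Derivation:
Step 1: prey: 45+18-17=46; pred: 13+5-5=13
Step 2: prey: 46+18-17=47; pred: 13+5-5=13
Step 3: prey: 47+18-18=47; pred: 13+6-5=14
Step 4: prey: 47+18-19=46; pred: 14+6-5=15
Step 5: prey: 46+18-20=44; pred: 15+6-6=15
Step 6: prey: 44+17-19=42; pred: 15+6-6=15
Step 7: prey: 42+16-18=40; pred: 15+6-6=15
Step 8: prey: 40+16-18=38; pred: 15+6-6=15
Step 9: prey: 38+15-17=36; pred: 15+5-6=14
Step 10: prey: 36+14-15=35; pred: 14+5-5=14
Step 11: prey: 35+14-14=35; pred: 14+4-5=13
Step 12: prey: 35+14-13=36; pred: 13+4-5=12
Step 13: prey: 36+14-12=38; pred: 12+4-4=12
Step 14: prey: 38+15-13=40; pred: 12+4-4=12
Step 15: prey: 40+16-14=42; pred: 12+4-4=12
No extinction within 15 steps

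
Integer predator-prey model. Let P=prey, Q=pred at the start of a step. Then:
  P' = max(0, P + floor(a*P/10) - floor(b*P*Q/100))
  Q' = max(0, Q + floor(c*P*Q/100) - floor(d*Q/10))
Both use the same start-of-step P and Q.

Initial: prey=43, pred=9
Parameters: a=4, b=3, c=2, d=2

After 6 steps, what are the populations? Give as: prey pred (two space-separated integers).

Step 1: prey: 43+17-11=49; pred: 9+7-1=15
Step 2: prey: 49+19-22=46; pred: 15+14-3=26
Step 3: prey: 46+18-35=29; pred: 26+23-5=44
Step 4: prey: 29+11-38=2; pred: 44+25-8=61
Step 5: prey: 2+0-3=0; pred: 61+2-12=51
Step 6: prey: 0+0-0=0; pred: 51+0-10=41

Answer: 0 41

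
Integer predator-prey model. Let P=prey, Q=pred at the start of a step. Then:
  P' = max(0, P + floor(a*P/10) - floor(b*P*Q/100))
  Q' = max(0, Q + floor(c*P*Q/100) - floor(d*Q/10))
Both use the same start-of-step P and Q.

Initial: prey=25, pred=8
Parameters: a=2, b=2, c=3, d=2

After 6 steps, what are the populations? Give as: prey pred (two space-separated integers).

Answer: 0 48

Derivation:
Step 1: prey: 25+5-4=26; pred: 8+6-1=13
Step 2: prey: 26+5-6=25; pred: 13+10-2=21
Step 3: prey: 25+5-10=20; pred: 21+15-4=32
Step 4: prey: 20+4-12=12; pred: 32+19-6=45
Step 5: prey: 12+2-10=4; pred: 45+16-9=52
Step 6: prey: 4+0-4=0; pred: 52+6-10=48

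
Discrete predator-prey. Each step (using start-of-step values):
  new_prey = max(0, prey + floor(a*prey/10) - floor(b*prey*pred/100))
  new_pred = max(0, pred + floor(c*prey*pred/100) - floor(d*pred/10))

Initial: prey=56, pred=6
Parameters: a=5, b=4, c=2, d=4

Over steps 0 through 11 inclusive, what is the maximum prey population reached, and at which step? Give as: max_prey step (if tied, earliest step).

Step 1: prey: 56+28-13=71; pred: 6+6-2=10
Step 2: prey: 71+35-28=78; pred: 10+14-4=20
Step 3: prey: 78+39-62=55; pred: 20+31-8=43
Step 4: prey: 55+27-94=0; pred: 43+47-17=73
Step 5: prey: 0+0-0=0; pred: 73+0-29=44
Step 6: prey: 0+0-0=0; pred: 44+0-17=27
Step 7: prey: 0+0-0=0; pred: 27+0-10=17
Step 8: prey: 0+0-0=0; pred: 17+0-6=11
Step 9: prey: 0+0-0=0; pred: 11+0-4=7
Step 10: prey: 0+0-0=0; pred: 7+0-2=5
Step 11: prey: 0+0-0=0; pred: 5+0-2=3
Max prey = 78 at step 2

Answer: 78 2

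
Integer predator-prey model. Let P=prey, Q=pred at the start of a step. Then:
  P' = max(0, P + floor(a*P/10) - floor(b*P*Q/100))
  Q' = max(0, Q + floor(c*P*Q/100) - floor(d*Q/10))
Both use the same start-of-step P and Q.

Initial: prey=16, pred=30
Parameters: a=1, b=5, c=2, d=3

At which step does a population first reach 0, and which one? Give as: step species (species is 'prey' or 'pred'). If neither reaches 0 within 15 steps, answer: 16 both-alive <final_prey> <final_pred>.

Answer: 1 prey

Derivation:
Step 1: prey: 16+1-24=0; pred: 30+9-9=30
First extinction: prey at step 1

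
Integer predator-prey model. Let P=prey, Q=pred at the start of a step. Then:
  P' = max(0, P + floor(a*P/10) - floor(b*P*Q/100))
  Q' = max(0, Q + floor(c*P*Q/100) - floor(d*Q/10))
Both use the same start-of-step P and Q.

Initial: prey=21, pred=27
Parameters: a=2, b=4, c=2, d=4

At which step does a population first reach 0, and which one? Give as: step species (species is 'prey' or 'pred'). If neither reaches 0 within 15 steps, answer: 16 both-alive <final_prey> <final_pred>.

Answer: 2 prey

Derivation:
Step 1: prey: 21+4-22=3; pred: 27+11-10=28
Step 2: prey: 3+0-3=0; pred: 28+1-11=18
First extinction: prey at step 2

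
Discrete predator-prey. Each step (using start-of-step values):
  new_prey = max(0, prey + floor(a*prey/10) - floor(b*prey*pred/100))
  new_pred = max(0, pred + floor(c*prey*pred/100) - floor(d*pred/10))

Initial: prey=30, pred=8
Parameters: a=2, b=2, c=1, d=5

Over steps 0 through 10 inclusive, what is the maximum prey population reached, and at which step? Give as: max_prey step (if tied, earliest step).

Step 1: prey: 30+6-4=32; pred: 8+2-4=6
Step 2: prey: 32+6-3=35; pred: 6+1-3=4
Step 3: prey: 35+7-2=40; pred: 4+1-2=3
Step 4: prey: 40+8-2=46; pred: 3+1-1=3
Step 5: prey: 46+9-2=53; pred: 3+1-1=3
Step 6: prey: 53+10-3=60; pred: 3+1-1=3
Step 7: prey: 60+12-3=69; pred: 3+1-1=3
Step 8: prey: 69+13-4=78; pred: 3+2-1=4
Step 9: prey: 78+15-6=87; pred: 4+3-2=5
Step 10: prey: 87+17-8=96; pred: 5+4-2=7
Max prey = 96 at step 10

Answer: 96 10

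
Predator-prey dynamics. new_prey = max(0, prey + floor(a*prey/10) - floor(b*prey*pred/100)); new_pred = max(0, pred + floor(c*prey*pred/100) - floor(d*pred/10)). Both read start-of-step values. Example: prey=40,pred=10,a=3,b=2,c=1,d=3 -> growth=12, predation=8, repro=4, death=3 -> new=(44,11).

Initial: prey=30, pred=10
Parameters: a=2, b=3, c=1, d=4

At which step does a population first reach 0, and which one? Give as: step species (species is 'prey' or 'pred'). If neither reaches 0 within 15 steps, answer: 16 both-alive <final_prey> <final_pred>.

Answer: 16 both-alive 71 3

Derivation:
Step 1: prey: 30+6-9=27; pred: 10+3-4=9
Step 2: prey: 27+5-7=25; pred: 9+2-3=8
Step 3: prey: 25+5-6=24; pred: 8+2-3=7
Step 4: prey: 24+4-5=23; pred: 7+1-2=6
Step 5: prey: 23+4-4=23; pred: 6+1-2=5
Step 6: prey: 23+4-3=24; pred: 5+1-2=4
Step 7: prey: 24+4-2=26; pred: 4+0-1=3
Step 8: prey: 26+5-2=29; pred: 3+0-1=2
Step 9: prey: 29+5-1=33; pred: 2+0-0=2
Step 10: prey: 33+6-1=38; pred: 2+0-0=2
Step 11: prey: 38+7-2=43; pred: 2+0-0=2
Step 12: prey: 43+8-2=49; pred: 2+0-0=2
Step 13: prey: 49+9-2=56; pred: 2+0-0=2
Step 14: prey: 56+11-3=64; pred: 2+1-0=3
Step 15: prey: 64+12-5=71; pred: 3+1-1=3
No extinction within 15 steps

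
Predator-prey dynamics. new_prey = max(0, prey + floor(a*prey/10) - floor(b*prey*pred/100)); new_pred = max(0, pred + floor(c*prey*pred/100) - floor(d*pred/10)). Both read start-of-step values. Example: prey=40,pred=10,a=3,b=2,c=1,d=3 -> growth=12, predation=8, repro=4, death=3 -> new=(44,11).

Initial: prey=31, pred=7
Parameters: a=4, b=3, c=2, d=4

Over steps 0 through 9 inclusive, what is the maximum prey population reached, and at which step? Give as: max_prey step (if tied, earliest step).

Answer: 43 3

Derivation:
Step 1: prey: 31+12-6=37; pred: 7+4-2=9
Step 2: prey: 37+14-9=42; pred: 9+6-3=12
Step 3: prey: 42+16-15=43; pred: 12+10-4=18
Step 4: prey: 43+17-23=37; pred: 18+15-7=26
Step 5: prey: 37+14-28=23; pred: 26+19-10=35
Step 6: prey: 23+9-24=8; pred: 35+16-14=37
Step 7: prey: 8+3-8=3; pred: 37+5-14=28
Step 8: prey: 3+1-2=2; pred: 28+1-11=18
Step 9: prey: 2+0-1=1; pred: 18+0-7=11
Max prey = 43 at step 3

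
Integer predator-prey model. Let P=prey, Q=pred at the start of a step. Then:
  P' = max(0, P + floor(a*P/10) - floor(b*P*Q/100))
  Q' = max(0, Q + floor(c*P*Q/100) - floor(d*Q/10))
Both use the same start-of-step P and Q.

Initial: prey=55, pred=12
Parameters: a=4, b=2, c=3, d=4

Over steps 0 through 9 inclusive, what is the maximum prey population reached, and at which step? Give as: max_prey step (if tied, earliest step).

Step 1: prey: 55+22-13=64; pred: 12+19-4=27
Step 2: prey: 64+25-34=55; pred: 27+51-10=68
Step 3: prey: 55+22-74=3; pred: 68+112-27=153
Step 4: prey: 3+1-9=0; pred: 153+13-61=105
Step 5: prey: 0+0-0=0; pred: 105+0-42=63
Step 6: prey: 0+0-0=0; pred: 63+0-25=38
Step 7: prey: 0+0-0=0; pred: 38+0-15=23
Step 8: prey: 0+0-0=0; pred: 23+0-9=14
Step 9: prey: 0+0-0=0; pred: 14+0-5=9
Max prey = 64 at step 1

Answer: 64 1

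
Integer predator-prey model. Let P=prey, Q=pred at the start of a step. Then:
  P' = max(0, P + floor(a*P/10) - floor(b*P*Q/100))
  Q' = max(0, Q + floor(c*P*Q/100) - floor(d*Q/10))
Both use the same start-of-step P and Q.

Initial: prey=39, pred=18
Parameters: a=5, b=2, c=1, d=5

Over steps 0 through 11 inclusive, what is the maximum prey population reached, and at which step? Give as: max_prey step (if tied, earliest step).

Answer: 96 6

Derivation:
Step 1: prey: 39+19-14=44; pred: 18+7-9=16
Step 2: prey: 44+22-14=52; pred: 16+7-8=15
Step 3: prey: 52+26-15=63; pred: 15+7-7=15
Step 4: prey: 63+31-18=76; pred: 15+9-7=17
Step 5: prey: 76+38-25=89; pred: 17+12-8=21
Step 6: prey: 89+44-37=96; pred: 21+18-10=29
Step 7: prey: 96+48-55=89; pred: 29+27-14=42
Step 8: prey: 89+44-74=59; pred: 42+37-21=58
Step 9: prey: 59+29-68=20; pred: 58+34-29=63
Step 10: prey: 20+10-25=5; pred: 63+12-31=44
Step 11: prey: 5+2-4=3; pred: 44+2-22=24
Max prey = 96 at step 6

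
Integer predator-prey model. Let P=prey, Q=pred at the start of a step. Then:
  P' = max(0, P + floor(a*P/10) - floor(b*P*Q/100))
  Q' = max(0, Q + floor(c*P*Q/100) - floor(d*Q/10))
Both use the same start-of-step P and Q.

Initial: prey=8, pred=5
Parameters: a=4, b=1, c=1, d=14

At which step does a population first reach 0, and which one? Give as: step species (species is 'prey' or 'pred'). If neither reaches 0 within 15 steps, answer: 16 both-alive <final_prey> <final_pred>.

Answer: 1 pred

Derivation:
Step 1: prey: 8+3-0=11; pred: 5+0-7=0
First extinction: pred at step 1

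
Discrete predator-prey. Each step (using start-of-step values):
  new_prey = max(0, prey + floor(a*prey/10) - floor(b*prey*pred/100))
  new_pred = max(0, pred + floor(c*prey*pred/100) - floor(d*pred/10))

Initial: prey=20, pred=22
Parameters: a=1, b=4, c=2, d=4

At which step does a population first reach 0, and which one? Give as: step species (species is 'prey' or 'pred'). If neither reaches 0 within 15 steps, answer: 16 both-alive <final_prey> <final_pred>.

Answer: 16 both-alive 1 2

Derivation:
Step 1: prey: 20+2-17=5; pred: 22+8-8=22
Step 2: prey: 5+0-4=1; pred: 22+2-8=16
Step 3: prey: 1+0-0=1; pred: 16+0-6=10
Step 4: prey: 1+0-0=1; pred: 10+0-4=6
Step 5: prey: 1+0-0=1; pred: 6+0-2=4
Step 6: prey: 1+0-0=1; pred: 4+0-1=3
Step 7: prey: 1+0-0=1; pred: 3+0-1=2
Step 8: prey: 1+0-0=1; pred: 2+0-0=2
Steps 9-15: state stable at prey=1, pred=2 (no change)
No extinction within 15 steps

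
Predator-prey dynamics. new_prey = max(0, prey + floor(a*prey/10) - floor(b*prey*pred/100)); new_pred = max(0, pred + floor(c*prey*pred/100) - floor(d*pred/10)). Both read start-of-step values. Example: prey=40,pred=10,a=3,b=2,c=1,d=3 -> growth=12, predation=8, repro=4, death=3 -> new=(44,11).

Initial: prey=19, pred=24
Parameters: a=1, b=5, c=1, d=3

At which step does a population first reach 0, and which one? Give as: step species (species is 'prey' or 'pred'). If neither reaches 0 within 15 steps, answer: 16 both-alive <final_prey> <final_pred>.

Step 1: prey: 19+1-22=0; pred: 24+4-7=21
First extinction: prey at step 1

Answer: 1 prey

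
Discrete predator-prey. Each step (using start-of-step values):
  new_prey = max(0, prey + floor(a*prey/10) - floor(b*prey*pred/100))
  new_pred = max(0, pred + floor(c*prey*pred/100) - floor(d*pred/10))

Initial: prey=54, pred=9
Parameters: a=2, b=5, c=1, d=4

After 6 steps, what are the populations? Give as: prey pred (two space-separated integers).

Answer: 14 3

Derivation:
Step 1: prey: 54+10-24=40; pred: 9+4-3=10
Step 2: prey: 40+8-20=28; pred: 10+4-4=10
Step 3: prey: 28+5-14=19; pred: 10+2-4=8
Step 4: prey: 19+3-7=15; pred: 8+1-3=6
Step 5: prey: 15+3-4=14; pred: 6+0-2=4
Step 6: prey: 14+2-2=14; pred: 4+0-1=3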